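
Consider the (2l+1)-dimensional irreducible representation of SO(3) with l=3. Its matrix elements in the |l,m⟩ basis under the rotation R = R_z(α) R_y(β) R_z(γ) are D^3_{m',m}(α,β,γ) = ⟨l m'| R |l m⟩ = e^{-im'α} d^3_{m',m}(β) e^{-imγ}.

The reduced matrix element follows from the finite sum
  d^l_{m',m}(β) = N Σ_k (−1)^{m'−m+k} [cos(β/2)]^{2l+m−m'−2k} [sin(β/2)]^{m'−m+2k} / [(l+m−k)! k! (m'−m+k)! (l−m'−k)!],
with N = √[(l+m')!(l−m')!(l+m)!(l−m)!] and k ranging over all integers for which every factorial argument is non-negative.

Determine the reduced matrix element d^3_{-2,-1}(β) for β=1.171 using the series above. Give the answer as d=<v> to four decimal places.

d=0.0848

d^3_{-2,-1}(β=1.1710) via the finite sum:
With c≡cos(β/2)=0.833436 and s≡sin(β/2)=0.552616, N=[1·120·2·24]^{1/2}=75.894664
Admissible k: 1..2 (factorial args all ≥0)
  k=1: (−1)^0·75.8947/(24)·0.8334^5·0.5526^1 = +0.702724
  k=2: (−1)^1·75.8947/(12)·0.8334^3·0.5526^3 = -0.617899
d^3_{-2,-1}(1.1710) = +0.702724 -0.617899 = +0.084825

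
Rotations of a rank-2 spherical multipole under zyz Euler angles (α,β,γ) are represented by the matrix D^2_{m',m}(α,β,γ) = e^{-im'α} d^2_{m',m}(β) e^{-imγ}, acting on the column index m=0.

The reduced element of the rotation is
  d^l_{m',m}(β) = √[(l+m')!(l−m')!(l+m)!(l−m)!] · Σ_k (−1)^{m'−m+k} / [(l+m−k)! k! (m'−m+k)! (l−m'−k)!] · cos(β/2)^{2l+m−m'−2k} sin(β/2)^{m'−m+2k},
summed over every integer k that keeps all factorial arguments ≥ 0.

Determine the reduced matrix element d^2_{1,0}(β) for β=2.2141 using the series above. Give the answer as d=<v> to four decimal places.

d=0.5878

d^2_{1,0}(β=2.2141) via the finite sum:
Half-angle: c=0.447302, s=0.894383. N=√(6·1·2·2)=4.898979
k∈{0,1} keeps every argument non-negative
  k=0: (−1)^1·4.8990/(2)·0.4473^3·0.8944^1 = -0.196066
  k=1: (−1)^2·4.8990/(2)·0.4473^1·0.8944^3 = +0.783875
d^2_{1,0}(2.2141) = -0.196066 +0.783875 = +0.587810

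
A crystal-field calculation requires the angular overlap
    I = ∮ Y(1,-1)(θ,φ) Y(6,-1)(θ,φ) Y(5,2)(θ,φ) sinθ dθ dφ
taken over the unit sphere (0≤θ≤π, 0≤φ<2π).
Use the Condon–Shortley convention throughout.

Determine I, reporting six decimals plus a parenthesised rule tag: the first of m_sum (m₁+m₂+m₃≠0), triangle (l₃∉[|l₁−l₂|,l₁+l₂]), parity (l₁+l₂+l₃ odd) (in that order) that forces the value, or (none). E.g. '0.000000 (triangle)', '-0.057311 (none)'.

Rules hold: Σm=0, L=12 even, 5≤5≤7.
N = 3·13·11 = 429
Δ = 2!·0!·10!/13! = 1/858
Racah Σ t=1..1: t=1:−1/14400 = -1/14400
⇒ 3j(1 6 5; 0 0 0)² = 6/143, sgn +1
Racah Σ t=2..2: t=2:+1/60480 = 1/60480
⇒ 3j(1 6 5; -1 -1 2)² = 5/429, sgn -1
4πI² = N·(3j₀)²·(3jₘ)² = 30/143
I = -1·√(0.20979/4π) = -0.12920749
No selection rule forces the value: the integral is nonzero (none).

-0.129207 (none)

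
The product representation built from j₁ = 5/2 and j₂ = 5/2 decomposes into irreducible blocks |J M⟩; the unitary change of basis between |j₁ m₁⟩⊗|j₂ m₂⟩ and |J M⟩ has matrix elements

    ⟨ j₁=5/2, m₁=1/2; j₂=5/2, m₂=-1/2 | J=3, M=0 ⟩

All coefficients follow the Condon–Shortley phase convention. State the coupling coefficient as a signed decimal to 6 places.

√[7·2!3!3!/9! · 3!2!2!3!3!3!] = √(36/5)
  +(−1)^0/∏(0,2,2,2,1,1)! = 1/8  (running 1/8)
  +(−1)^1/∏(1,1,1,1,2,2)! = -1/4  (running -1/8)
  +(−1)^2/∏(2,0,0,0,3,3)! = 1/72  (running -1/9)
⟨..|..⟩ = √(36/5)·(-1/9) = -0.298142

-0.298142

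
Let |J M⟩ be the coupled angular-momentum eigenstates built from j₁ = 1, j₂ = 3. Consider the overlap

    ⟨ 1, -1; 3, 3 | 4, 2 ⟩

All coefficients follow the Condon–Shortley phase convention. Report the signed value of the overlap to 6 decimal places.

+0.188982  (= +√(1/28))

√[9·0!2!6!/9! · 0!2!6!0!6!2!] = √(518400/7)
  +(−1)^0/∏(0,0,2,6,0,0)! = 1/1440  (running 1/1440)
⟨..|..⟩ = √(518400/7)·(1/1440) = +0.188982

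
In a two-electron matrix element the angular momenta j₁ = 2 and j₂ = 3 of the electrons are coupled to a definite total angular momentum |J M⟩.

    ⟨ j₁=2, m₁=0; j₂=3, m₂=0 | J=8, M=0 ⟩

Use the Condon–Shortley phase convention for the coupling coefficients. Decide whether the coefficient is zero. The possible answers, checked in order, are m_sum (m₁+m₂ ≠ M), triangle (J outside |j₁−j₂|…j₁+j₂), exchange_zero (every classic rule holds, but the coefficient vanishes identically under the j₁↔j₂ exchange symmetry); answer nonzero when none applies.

triangle

m-sum: m₁+m₂ = 0+0 = 0, M = 0  ✓
triangle: need |j₁−j₂| ≤ J ≤ j₁+j₂, i.e. J ∈ [1, 5]; J = 8 is outside ✗ ⇒ coefficient is 0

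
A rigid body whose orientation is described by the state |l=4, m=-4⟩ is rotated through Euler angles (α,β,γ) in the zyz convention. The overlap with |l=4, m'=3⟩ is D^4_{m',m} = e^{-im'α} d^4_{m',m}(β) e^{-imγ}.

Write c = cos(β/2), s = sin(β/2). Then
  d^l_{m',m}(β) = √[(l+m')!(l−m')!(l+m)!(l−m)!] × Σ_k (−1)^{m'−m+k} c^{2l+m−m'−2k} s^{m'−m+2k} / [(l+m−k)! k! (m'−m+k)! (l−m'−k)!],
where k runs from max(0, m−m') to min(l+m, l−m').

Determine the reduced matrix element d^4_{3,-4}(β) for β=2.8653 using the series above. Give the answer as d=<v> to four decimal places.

d^4_{3,-4}(β=2.8653) via the finite sum:
c=cos(2.865300/2)=0.137707, s=sin(2.865300/2)=0.990473; N=√[5040·1·1·40320]=14255.272709
The bounds max(0,m−m')=0 and min(l+m,l−m')=0 give 1 term
  k=0: (−1)^7·14255.2727/(5040)·0.1377^1·0.9905^7 = -0.364251
d^4_{3,-4}(2.8653) = -0.364251

d=-0.3643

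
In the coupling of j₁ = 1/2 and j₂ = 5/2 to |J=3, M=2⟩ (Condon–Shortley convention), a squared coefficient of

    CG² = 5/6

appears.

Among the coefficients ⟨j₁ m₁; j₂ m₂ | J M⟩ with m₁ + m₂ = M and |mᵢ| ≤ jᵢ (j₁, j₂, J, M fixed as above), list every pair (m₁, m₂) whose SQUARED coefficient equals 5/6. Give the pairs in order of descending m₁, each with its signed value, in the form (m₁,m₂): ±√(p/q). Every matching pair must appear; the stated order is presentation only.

(1/2,3/2): +√(5/6)

Admissible pairs with m₁+m₂ = M = 2: (-1/2,5/2), (1/2,3/2)
  (m₁,m₂)=(1/2,3/2): CG² = 5/6, CG = +√(5/6)   ← matches the target
  (m₁,m₂)=(-1/2,5/2): CG² = 1/6, CG = +√(1/6)
Pairs with CG² = 5/6: (1/2,3/2): +√(5/6)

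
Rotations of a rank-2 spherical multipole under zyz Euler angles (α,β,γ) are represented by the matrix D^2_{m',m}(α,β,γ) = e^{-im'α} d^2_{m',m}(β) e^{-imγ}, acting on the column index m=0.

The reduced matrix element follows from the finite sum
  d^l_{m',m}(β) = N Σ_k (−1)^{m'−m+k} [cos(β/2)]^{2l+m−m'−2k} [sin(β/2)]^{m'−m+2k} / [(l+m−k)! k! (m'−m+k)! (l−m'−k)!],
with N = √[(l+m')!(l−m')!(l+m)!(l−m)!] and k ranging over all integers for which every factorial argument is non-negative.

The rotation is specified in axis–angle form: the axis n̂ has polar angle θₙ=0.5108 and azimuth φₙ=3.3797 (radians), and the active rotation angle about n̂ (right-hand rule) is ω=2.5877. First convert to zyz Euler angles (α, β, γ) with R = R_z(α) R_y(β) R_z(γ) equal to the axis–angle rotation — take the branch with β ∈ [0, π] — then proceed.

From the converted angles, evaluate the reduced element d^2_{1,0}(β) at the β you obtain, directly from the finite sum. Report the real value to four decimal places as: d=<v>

d=-0.5670

Axis–angle → zyz. n̂ = (sinθₙcosφₙ, sinθₙsinφₙ, cosθₙ) = (-0.475082, -0.115308, +0.872354), ω = 2.5877.
R = I cosω + sinω [n̂]ₓ + (1−cosω) n̂n̂ᵀ gives
  R = [-0.432824, -0.357489, -0.827566; +0.560231, -0.825880, +0.063755; -0.706262, -0.436033, +0.557736]
β = atan2(√(R₁₃²+R₂₃²), R₃₃) = 0.979140; α = atan2(R₂₃, R₁₃) mod 2π = 3.064705; γ = atan2(R₃₂, −R₃₁) mod 2π = 5.730083
d^2_{1,0}(β=0.9791) via the finite sum:
c=cos(0.979140/2)=0.882535, s=sin(0.979140/2)=0.470247; N=√[6·1·2·2]=4.898979
Admissible k: 0..1 (factorial args all ≥0)
  k=0: (−1)^1·4.8990/(2)·0.8825^3·0.4702^1 = -0.791767
  k=1: (−1)^2·4.8990/(2)·0.8825^1·0.4702^3 = +0.224794
d^2_{1,0}(0.9791) = -0.791767 +0.224794 = -0.566973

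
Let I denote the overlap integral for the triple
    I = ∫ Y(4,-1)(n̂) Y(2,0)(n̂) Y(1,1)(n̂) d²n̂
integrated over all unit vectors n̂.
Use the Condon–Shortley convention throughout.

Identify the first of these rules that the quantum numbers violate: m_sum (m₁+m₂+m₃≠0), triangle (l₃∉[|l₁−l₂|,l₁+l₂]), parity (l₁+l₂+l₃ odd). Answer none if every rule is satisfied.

triangle

Σmᵢ = 0  ✓
l₃∈[|l₁−l₂|,l₁+l₂]=[2,6] required, l₃=1 fails  ✗
Σlᵢ = 7 ⇒ odd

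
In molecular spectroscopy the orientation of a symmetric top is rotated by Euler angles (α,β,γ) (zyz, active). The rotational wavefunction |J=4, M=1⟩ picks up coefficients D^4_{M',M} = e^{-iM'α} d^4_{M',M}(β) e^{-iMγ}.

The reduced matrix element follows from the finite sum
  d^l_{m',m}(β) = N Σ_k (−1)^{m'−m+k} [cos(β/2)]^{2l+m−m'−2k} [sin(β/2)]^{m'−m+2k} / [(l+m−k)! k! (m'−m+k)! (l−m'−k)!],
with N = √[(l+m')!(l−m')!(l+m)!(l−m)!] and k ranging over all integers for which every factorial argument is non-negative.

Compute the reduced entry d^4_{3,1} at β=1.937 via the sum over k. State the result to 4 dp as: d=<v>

d=-0.4502

d^4_{3,1}(β=1.9370) via the finite sum:
Half-angle: c=0.566536, s=0.824037. N=√(5040·1·120·6)=1904.940944
k∈{0,1} keeps every argument non-negative
  k=0: (−1)^2·1904.9409/(240)·0.5665^6·0.8240^2 = +0.178209
  k=1: (−1)^3·1904.9409/(144)·0.5665^4·0.8240^4 = -0.628371
d^4_{3,1}(1.9370) = +0.178209 -0.628371 = -0.450162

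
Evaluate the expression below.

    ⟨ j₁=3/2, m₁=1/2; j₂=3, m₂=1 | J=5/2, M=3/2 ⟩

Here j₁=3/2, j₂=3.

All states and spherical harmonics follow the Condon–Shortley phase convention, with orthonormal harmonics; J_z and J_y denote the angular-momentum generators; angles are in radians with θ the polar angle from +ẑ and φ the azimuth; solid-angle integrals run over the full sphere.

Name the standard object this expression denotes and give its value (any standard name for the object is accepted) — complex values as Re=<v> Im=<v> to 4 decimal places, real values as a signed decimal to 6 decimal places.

This is a Clebsch–Gordan (vector-coupling) coefficient.
√[6·2!1!4!/8! · 2!1!4!2!4!1!] = √(576/35)
  +(−1)^0/∏(0,2,1,4,0,0)! = 1/48  (running 1/48)
  +(−1)^1/∏(1,1,0,3,1,1)! = -1/6  (running -7/48)
⟨..|..⟩ = √(576/35)·(-7/48) = -0.591608

Clebsch–Gordan coefficient, −√(7/20) ≈ -0.591608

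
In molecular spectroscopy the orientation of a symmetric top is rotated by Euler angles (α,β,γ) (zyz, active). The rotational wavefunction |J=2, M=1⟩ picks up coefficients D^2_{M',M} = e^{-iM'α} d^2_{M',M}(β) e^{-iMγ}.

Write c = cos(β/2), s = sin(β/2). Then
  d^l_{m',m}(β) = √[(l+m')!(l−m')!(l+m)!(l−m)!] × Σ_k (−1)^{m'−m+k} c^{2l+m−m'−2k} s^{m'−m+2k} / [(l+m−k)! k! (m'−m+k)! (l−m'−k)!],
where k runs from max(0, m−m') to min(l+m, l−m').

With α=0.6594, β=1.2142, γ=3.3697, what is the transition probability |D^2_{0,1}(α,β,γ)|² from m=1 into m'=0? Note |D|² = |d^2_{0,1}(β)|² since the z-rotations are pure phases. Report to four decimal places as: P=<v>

First d^2_{0,1}(β=1.2142), then the phase factors e^{-i(0)α} and e^{-i(1)γ}:
With c≡cos(β/2)=0.821306 and s≡sin(β/2)=0.570488, N=[2·2·6·1]^{1/2}=4.898979
Admissible k: 1..2 (factorial args all ≥0)
  k=1: (−1)^0·4.8990/(2)·0.8213^3·0.5705^1 = +0.774171
  k=2: (−1)^1·4.8990/(2)·0.8213^1·0.5705^3 = -0.373526
d^2_{0,1}(1.2142) = +0.774171 -0.373526 = +0.400646
|D^2_{0,1}|² = |d^2_{0,1}(β)|² = (+0.400646)² = 0.160517 (the z-rotation phases have unit modulus)

P=0.1605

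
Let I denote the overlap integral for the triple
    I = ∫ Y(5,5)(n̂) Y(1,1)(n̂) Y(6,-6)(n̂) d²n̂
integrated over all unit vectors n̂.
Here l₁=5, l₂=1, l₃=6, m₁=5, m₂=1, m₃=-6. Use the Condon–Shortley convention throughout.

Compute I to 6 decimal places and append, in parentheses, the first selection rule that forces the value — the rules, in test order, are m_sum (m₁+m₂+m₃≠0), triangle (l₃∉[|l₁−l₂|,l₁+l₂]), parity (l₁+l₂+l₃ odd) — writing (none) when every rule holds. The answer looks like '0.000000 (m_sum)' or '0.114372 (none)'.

0.331940 (none)

Checks pass: Σm=0; 12 even; l₃=6∈[4,6].
(2·5+1)(2·1+1)(2·6+1) = 429
Δ: 0! 10! 2! / 13! → 1/858
sum: t=0:+1/14400 = 1/14400
3j²(5 1 6; 0 0 0) = Δ·Π!·Σ² = 6/143  (sign +1)
sum: t=0:+1/7257600 = 1/7257600
3j²(5 1 6; 5 1 -6) = Δ·Π!·Σ² = 1/13  (sign +1)
combine: 4πI² = 429·6/143·1/13 = 18/13
take √, sign +1: I = 0.33194004
No selection rule forces the value: the integral is nonzero (none).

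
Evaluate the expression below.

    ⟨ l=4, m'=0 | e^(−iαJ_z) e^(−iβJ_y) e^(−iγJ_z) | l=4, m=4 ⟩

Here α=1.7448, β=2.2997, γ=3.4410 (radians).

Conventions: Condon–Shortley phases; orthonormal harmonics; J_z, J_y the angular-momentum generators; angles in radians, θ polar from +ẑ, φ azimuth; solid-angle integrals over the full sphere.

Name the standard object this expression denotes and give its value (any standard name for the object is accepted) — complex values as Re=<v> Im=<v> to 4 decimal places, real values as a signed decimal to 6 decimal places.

Wigner D-matrix element, Re=0.0590 Im=-0.1507

This is a Wigner D-matrix element — the rotation-matrix element ⟨l m'| R(α,β,γ) |l m⟩ in the angular-momentum basis.
Split into d^4_{0,4}(β=2.2997) × two z-phases.
With c≡cos(β/2)=0.408624 and s≡sin(β/2)=0.912703, N=[24·24·40320·1]^{1/2}=4819.161753
Admissible k: 4..4 (factorial args all ≥0)
  k=4: (−1)^0·4819.1618/(576)·0.4086^4·0.9127^4 = +0.161869
d^4_{0,4}(2.2997) = +0.161869
Phases: e^{-i·(0)·1.7448}=+1.000000+0.000000i, e^{-i·(4)·3.4410}=+0.364566-0.931177i ⇒ D=+0.059012-0.150729i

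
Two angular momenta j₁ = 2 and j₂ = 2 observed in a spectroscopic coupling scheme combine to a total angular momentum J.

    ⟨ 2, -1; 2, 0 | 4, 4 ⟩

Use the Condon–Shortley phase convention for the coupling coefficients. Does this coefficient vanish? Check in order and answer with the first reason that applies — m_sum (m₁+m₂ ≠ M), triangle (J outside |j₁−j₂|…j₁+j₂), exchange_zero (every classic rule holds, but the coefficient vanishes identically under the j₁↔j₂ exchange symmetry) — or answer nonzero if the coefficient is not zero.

m_sum

m-sum: m₁+m₂ = -1+0 = -1, M = 4  ✗ ⇒ coefficient is 0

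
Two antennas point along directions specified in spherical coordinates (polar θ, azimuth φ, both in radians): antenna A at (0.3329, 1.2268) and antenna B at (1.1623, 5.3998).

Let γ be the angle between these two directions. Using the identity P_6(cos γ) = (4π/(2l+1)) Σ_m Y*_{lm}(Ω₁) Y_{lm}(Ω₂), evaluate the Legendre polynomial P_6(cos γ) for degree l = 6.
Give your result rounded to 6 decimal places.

-0.036443

Summing Y*_{l m}(θ₁,φ₁)·Y_{l m}(θ₂,φ₂) over m ∈ [−6, 6]; prefactor 4π/(2·6+1) = 0.966644:
  m=-6: (0.00028 + 0.00052j) × (0.16006 - 0.24013j) = 0.00017 + 0.00002j  (running Σ = 0.00017 + 0.00002j)
  m=-5: (0.00583 - 0.00088j) × (-0.12600 - 0.41397j) = -0.00110 - 0.00230j  (running Σ = -0.00093 - 0.00229j)
  m=-4: (0.00695 - 0.03523j) × (-0.17207 - 0.07112j) = -0.00370 + 0.00557j  (running Σ = -0.00463 + 0.00328j)
  m=-3: (-0.12586 - 0.07524j) × (0.22293 - 0.11932j) = -0.03703 - 0.00176j  (running Σ = -0.04166 + 0.00153j)
  m=-2: (-0.30229 + 0.24847j) × (0.05441 - 0.27406j) = 0.05165 + 0.09636j  (running Σ = 0.00999 + 0.09789j)
  m=-1: (0.19447 + 0.54284j) × (0.10367 + 0.12628j) = -0.04839 + 0.08084j  (running Σ = -0.03840 + 0.17872j)
  m=0: (0.13279 + 0.00000j) × (0.29450 + 0.00000j) = 0.03911 + 0.00000j  (running Σ = 0.00070 + 0.17872j)
  m=1: (-0.19447 + 0.54284j) × (-0.10367 + 0.12628j) = -0.04839 - 0.08084j  (running Σ = -0.04769 + 0.09789j)
  m=2: (-0.30229 - 0.24847j) × (0.05441 + 0.27406j) = 0.05165 - 0.09636j  (running Σ = 0.00396 + 0.00153j)
  m=3: (0.12586 - 0.07524j) × (-0.22293 - 0.11932j) = -0.03703 + 0.00176j  (running Σ = -0.03307 + 0.00328j)
  m=4: (0.00695 + 0.03523j) × (-0.17207 + 0.07112j) = -0.00370 - 0.00557j  (running Σ = -0.03677 - 0.00229j)
  m=5: (-0.00583 - 0.00088j) × (0.12600 - 0.41397j) = -0.00110 + 0.00230j  (running Σ = -0.03787 + 0.00002j)
  m=6: (0.00028 - 0.00052j) × (0.16006 + 0.24013j) = 0.00017 - 0.00002j  (running Σ = -0.03770 - 0.00000j)
Accumulated sum -0.03770 - 0.00000j; after 4π/(2l+1) scaling, -0.03644 - 0.00000j ⇒ P_6 = -0.036443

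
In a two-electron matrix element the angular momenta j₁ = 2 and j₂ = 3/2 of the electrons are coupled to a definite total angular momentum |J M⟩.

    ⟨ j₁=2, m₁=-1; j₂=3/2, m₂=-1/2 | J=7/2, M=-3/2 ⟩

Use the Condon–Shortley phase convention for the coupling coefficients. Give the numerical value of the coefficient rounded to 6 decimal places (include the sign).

√[8·0!4!3!/8! · 1!3!1!2!2!5!] = √(576/7)
  +(−1)^0/∏(0,0,3,1,1,2)! = 1/12  (running 1/12)
⟨..|..⟩ = √(576/7)·(1/12) = +0.755929

+√(4/7) ≈ +0.755929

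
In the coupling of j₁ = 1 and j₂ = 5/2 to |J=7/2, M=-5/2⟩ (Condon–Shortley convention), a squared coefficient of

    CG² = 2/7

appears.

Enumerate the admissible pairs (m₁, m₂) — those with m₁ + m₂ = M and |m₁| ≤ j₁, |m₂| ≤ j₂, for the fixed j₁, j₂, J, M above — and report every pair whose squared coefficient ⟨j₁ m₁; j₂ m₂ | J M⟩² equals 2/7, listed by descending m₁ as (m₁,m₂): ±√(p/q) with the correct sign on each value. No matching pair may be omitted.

Admissible pairs with m₁+m₂ = M = -5/2: (-1,-3/2), (0,-5/2)
  (m₁,m₂)=(0,-5/2): CG² = 2/7, CG = +√(2/7)   ← matches the target
  (m₁,m₂)=(-1,-3/2): CG² = 5/7, CG = +√(5/7)
Pairs with CG² = 2/7: (0,-5/2): +√(2/7)

(0,-5/2): +√(2/7)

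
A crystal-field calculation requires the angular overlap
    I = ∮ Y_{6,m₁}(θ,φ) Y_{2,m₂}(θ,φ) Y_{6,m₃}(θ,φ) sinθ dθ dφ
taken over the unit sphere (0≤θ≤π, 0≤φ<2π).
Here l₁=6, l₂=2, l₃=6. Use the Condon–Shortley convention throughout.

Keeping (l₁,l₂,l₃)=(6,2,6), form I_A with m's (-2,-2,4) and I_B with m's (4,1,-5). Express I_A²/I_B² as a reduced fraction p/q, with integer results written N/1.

20/33

Shared (l₁,l₂,l₃)=(6,2,6): N and (l;000)² cancel in I_A²/I_B².
A: Δ = 2!·10!·2!/15! = 1/90090; Racah Σ t=0..0: t=0:+1/322560 = 1/322560; ⇒ 3j(6 2 6; -2 -2 4)² = 18/1001, sgn +1
B: Δ = 2!·10!·2!/15! = 1/90090; Racah Σ t=1..2: t=1:−1/725760 t=2:+1/7257600 = -1/806400; ⇒ 3j(6 2 6; 4 1 -5)² = 27/910, sgn +1
I_A²/I_B² = (18/1001)/(27/910) = 20/33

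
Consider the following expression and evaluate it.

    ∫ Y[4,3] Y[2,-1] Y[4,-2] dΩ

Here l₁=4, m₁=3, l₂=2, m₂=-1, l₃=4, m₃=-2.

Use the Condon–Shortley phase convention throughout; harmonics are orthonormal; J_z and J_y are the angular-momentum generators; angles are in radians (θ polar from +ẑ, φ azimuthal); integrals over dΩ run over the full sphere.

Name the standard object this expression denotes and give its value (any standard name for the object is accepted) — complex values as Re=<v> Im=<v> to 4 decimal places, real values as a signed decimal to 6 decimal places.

This is a Gaunt coefficient — the integral of a triple product of spherical harmonics over the sphere.
Rules hold: Σm=0, L=10 even, 2≤4≤6.
N = 9·5·9 = 405
Δ = 2!·6!·2!/11! = 1/13860
Racah Σ t=0..2: t=0:+1/192 t=1:−1/36 t=2:+1/192 = -5/288
⇒ 3j(4 2 4; 0 0 0)² = 20/693, sgn -1
Racah Σ t=0..1: t=0:+1/240 t=1:−1/1440 = 1/288
⇒ 3j(4 2 4; 3 -1 -2)² = 5/132, sgn +1
4πI² = N·(3j₀)²·(3jₘ)² = 375/847
I = -1·√(0.442739/4π) = -0.18770204

Gaunt coefficient, -0.187702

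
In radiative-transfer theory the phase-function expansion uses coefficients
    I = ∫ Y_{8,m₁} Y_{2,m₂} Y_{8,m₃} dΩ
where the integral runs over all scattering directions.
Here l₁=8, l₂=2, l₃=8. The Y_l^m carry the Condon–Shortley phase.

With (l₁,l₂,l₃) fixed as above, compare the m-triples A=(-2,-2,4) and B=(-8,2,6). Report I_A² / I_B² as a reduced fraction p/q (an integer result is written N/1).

Shared (l₁,l₂,l₃)=(8,2,8): N and (l;000)² cancel in I_A²/I_B².
A: Δ = 2!·14!·2!/19! = 1/348840; Racah Σ t=0..0: t=0:+1/348364800 = 1/348364800; ⇒ 3j(8 2 8; -2 -2 4)² = 11/646, sgn +1
B: Δ = 2!·14!·2!/19! = 1/348840; Racah Σ t=2..2: t=2:+1/348713164800 = 1/348713164800; ⇒ 3j(8 2 8; -8 2 6)² = 2/969, sgn +1
I_A²/I_B² = (11/646)/(2/969) = 33/4

33/4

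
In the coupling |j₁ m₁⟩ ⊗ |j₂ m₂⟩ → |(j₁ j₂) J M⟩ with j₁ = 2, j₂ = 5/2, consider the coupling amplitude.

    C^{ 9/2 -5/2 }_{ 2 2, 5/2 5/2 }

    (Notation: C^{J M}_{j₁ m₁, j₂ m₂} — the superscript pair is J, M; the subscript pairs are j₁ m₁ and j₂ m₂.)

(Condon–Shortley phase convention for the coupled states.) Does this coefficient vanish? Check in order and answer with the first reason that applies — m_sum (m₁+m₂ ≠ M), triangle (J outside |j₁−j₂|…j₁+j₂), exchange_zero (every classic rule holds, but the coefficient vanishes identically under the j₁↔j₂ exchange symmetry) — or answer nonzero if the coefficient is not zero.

m_sum

m-sum: m₁+m₂ = 2+5/2 = 9/2, M = -5/2  ✗ ⇒ coefficient is 0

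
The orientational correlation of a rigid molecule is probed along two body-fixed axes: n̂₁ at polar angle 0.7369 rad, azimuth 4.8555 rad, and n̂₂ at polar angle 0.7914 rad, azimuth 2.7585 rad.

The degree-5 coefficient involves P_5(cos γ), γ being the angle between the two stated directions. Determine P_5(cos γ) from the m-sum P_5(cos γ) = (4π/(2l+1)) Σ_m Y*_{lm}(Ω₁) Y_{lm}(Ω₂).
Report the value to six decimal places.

Term-by-term m-sum for l=5 (normalisation 4π/11 = 1.142397):
  m=-5: (0.04173 - 0.04800j) × (0.02856 - 0.07956j) = -0.00263 - 0.00469j  (running Σ = -0.00263 - 0.00469j)
  m=-4: (0.18631 + 0.12006j) × (0.01015 + 0.26393j) = -0.02980 + 0.05039j  (running Σ = -0.03243 + 0.04570j)
  m=-3: (-0.17199 + 0.37568j) × (-0.17556 - 0.39153j) = 0.17728 + 0.00139j  (running Σ = 0.14486 + 0.04709j)
  m=-2: (-0.35083 - 0.10325j) × (0.20933 + 0.20144j) = -0.05264 - 0.09229j  (running Σ = 0.09222 - 0.04520j)
  m=-1: (-0.01111 + 0.07707j) × (0.16720 + 0.06738j) = -0.00705 + 0.01214j  (running Σ = 0.08517 - 0.03306j)
  m=0: (-0.38465 + 0.00000j) × (-0.34570 + 0.00000j) = 0.13297 + 0.00000j  (running Σ = 0.21814 - 0.03306j)
  m=1: (0.01111 + 0.07707j) × (-0.16720 + 0.06738j) = -0.00705 - 0.01214j  (running Σ = 0.21109 - 0.04520j)
  m=2: (-0.35083 + 0.10325j) × (0.20933 - 0.20144j) = -0.05264 + 0.09229j  (running Σ = 0.15845 + 0.04709j)
  m=3: (0.17199 + 0.37568j) × (0.17556 - 0.39153j) = 0.17728 - 0.00139j  (running Σ = 0.33573 + 0.04570j)
  m=4: (0.18631 - 0.12006j) × (0.01015 - 0.26393j) = -0.02980 - 0.05039j  (running Σ = 0.30593 - 0.00469j)
  m=5: (-0.04173 - 0.04800j) × (-0.02856 - 0.07956j) = -0.00263 + 0.00469j  (running Σ = 0.30331 - 0.00000j)
Total Σ_m = 0.30331 - 0.00000j. Multiply by 1.142397: 0.34650 - 0.00000j. P_5(cos γ) = 0.346497

0.346497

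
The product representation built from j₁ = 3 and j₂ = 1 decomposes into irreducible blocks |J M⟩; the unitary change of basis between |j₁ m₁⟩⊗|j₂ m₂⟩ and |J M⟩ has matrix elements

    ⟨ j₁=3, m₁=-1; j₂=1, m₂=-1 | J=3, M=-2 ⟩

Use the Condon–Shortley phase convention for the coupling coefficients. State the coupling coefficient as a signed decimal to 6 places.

√[7·1!5!1!/8! · 2!4!0!2!1!5!] = √(240)
  +(−1)^0/∏(0,1,4,0,1,1)! = 1/24  (running 1/24)
⟨..|..⟩ = √(240)·(1/24) = +0.645497

+0.645497  (= +√(5/12))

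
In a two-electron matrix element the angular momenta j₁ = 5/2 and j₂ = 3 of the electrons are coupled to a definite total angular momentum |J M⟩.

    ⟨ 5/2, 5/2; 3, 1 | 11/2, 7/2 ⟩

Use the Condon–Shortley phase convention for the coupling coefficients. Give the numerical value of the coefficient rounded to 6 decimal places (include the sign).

√[12·0!5!6!/12! · 5!0!4!2!9!2!] = √(99532800/11)
  +(−1)^0/∏(0,0,0,4,5,2)! = 1/5760  (running 1/5760)
⟨..|..⟩ = √(99532800/11)·(1/5760) = +0.522233

+√(3/11) = +0.522233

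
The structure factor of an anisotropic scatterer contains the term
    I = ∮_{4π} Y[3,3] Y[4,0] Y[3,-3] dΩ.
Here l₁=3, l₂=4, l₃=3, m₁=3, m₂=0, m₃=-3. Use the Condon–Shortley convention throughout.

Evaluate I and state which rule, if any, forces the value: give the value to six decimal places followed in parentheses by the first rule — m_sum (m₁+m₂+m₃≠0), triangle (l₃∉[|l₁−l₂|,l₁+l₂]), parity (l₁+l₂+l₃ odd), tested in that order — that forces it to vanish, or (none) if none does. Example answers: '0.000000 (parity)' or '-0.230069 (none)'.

-0.076935 (none)

m-sum 0 ✓  L=10 even ✓  1≤3≤7 ✓
Π(2lᵢ+1) = 7×9×7 = 441
triangle coeff Δ(3,4,3) = 1/34650
Σ_t [1,3]: t=1:−1/72 t=2:+1/16 t=3:−1/72 = 5/144
(3j)²=2/77 [(3 4 3; 0 0 0)], sign=-1
Σ_t [0,0]: t=0:+1/1152 = 1/1152
(3j)²=1/154 [(3 4 3; 3 0 -3)], sign=+1
⇒ 4πI² = 9/121
I = (-1)√(9/121/(4π)) = -0.07693494
No selection rule forces the value: the integral is nonzero (none).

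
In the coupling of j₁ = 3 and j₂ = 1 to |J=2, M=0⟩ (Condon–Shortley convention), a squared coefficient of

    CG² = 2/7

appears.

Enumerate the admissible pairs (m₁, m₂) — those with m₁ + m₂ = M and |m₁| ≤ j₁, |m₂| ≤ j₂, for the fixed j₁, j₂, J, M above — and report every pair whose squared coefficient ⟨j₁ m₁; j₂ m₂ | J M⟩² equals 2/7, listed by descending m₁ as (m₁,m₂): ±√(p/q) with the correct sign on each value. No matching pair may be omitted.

(1,-1): +√(2/7); (-1,1): +√(2/7)

Admissible pairs with m₁+m₂ = M = 0: (-1,1), (0,0), (1,-1)
  (m₁,m₂)=(1,-1): CG² = 2/7, CG = +√(2/7)   ← matches the target
  (m₁,m₂)=(0,0): CG² = 3/7, CG = −√(3/7)
  (m₁,m₂)=(-1,1): CG² = 2/7, CG = +√(2/7)   ← matches the target
Pairs with CG² = 2/7: (1,-1): +√(2/7); (-1,1): +√(2/7)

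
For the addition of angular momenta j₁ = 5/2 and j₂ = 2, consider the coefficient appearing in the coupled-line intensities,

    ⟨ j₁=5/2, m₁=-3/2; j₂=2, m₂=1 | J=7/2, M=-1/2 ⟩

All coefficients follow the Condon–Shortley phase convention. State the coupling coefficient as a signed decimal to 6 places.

triangle: 1!*4!*3!/9! = 144/362880
(j±m)!: 1!*4!*3!*1!*3!*4! = 20736
prefactor² = (2J+1)*Δ*N² = 2304/35
  k=0: +1/(0!*1!*4!*3!*0!*0!) = 1/144
  k=1: −1/(1!*0!*3!*2!*1!*1!) = -1/12
Σ = -11/144  ⇒  CG² = 2304/35*(-11/144)² = 121/315
CG = −√(121/315) = -0.619780

-0.619780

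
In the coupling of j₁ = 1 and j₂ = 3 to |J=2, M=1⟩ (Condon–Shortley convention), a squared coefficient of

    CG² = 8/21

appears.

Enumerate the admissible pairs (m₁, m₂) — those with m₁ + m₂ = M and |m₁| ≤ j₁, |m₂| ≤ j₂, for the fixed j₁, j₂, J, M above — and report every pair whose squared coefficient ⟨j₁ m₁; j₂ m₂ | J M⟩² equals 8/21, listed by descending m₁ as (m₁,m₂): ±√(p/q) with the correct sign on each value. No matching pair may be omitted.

Admissible pairs with m₁+m₂ = M = 1: (-1,2), (0,1), (1,0)
  (m₁,m₂)=(1,0): CG² = 1/7, CG = +√(1/7)
  (m₁,m₂)=(0,1): CG² = 8/21, CG = −√(8/21)   ← matches the target
  (m₁,m₂)=(-1,2): CG² = 10/21, CG = +√(10/21)
Pairs with CG² = 8/21: (0,1): −√(8/21)

(0,1): −√(8/21)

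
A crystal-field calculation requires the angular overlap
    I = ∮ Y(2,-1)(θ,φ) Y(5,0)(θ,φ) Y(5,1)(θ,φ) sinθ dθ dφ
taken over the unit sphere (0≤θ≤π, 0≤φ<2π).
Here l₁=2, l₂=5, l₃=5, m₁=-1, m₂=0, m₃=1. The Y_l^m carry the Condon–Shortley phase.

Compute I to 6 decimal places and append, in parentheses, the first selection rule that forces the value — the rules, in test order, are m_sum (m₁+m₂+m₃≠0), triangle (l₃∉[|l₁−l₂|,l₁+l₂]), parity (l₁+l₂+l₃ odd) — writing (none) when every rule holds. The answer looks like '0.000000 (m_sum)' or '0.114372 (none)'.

-0.036166 (none)

m-sum 0 ✓  L=12 even ✓  3≤5≤7 ✓
Π(2lᵢ+1) = 5×11×11 = 605
triangle coeff Δ(2,5,5) = 1/38610
Σ_t [0,2]: t=0:+1/2880 t=1:−1/576 t=2:+1/2880 = -1/960
(3j)²=10/429 [(2 5 5; 0 0 0)], sign=+1
Σ_t [1,2]: t=1:−1/1152 t=2:+1/1440 = -1/5760
(3j)²=1/858 [(2 5 5; -1 0 1)], sign=-1
⇒ 4πI² = 25/1521
I = (-1)√(25/1521/(4π)) = -0.03616600
No selection rule forces the value: the integral is nonzero (none).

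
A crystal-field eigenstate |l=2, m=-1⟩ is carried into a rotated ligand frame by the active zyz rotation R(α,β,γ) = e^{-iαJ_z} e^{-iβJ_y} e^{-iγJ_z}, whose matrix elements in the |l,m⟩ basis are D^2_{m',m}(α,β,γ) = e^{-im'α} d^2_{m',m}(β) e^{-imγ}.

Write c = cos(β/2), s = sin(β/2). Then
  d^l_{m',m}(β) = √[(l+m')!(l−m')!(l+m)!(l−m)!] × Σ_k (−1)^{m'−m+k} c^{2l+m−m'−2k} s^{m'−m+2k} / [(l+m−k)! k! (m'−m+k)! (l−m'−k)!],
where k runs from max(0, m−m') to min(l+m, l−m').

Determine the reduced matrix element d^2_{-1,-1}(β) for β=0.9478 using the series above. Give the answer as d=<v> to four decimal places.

d=0.1322

d^2_{-1,-1}(β=0.9478) via the finite sum:
With c≡cos(β/2)=0.889795 and s≡sin(β/2)=0.456360, N=[1·6·1·6]^{1/2}=6.000000
Admissible k: 0..1 (factorial args all ≥0)
  k=0: (−1)^0·6.0000/(6)·0.8898^4·0.4564^0 = +0.626845
  k=1: (−1)^1·6.0000/(2)·0.8898^2·0.4564^2 = -0.494671
d^2_{-1,-1}(0.9478) = +0.626845 -0.494671 = +0.132174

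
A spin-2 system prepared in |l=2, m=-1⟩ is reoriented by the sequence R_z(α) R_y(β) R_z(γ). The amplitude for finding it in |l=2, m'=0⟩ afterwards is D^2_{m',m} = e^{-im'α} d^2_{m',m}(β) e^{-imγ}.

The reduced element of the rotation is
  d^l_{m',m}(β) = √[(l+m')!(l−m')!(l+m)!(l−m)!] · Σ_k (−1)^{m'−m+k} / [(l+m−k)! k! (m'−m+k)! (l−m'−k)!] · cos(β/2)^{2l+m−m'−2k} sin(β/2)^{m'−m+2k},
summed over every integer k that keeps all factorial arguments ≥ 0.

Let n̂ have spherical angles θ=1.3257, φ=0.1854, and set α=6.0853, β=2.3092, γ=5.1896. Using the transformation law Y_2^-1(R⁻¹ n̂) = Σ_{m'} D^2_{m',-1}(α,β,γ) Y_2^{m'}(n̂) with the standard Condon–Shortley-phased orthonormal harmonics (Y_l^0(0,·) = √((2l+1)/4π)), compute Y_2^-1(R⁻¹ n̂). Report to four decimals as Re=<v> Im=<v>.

Re=-0.2648 Im=0.2058

Need the full column D^2_{m',-1} for m'=−2..2 at α=6.0853, β=2.3092, γ=5.1896.
cos(β/2)=0.404284, sin(β/2)=0.914633
d^2_{-2,-1}: single k=1 term ⇒ +0.120875;  D = +0.009833-0.120475i
d^2_{-1,-1}: k∈[0..1] ⇒ +0.026715 -0.410194 = -0.383479;  D = -0.105728+0.368616i
d^2_{0,-1}: k∈[0..1] ⇒ -0.148042 +0.757711 = +0.609670;  D = +0.280023-0.541557i
d^2_{1,-1}: k∈[0..1] ⇒ +0.410194 -0.699823 = -0.289629;  D = -0.181010+0.226098i
d^2_{2,-1}: single k=0 term ⇒ -0.618669;  D = -0.474054+0.397522i
Y_2^{m'}(θ=1.3257,φ=0.1854) and Σ D·Y over m':
  (+0.0098-0.1205i)·(+0.3388-0.1317i)  (-0.1057+0.3686i)·(+0.1787-0.0335i)  (+0.2800-0.5416i)·(-0.2597+0.0000i)  (-0.1810+0.2261i)·(-0.1787-0.0335i)  (-0.4741+0.3975i)·(+0.3388+0.1317i)
Y_2^-1(R⁻¹ n̂) = -0.264849+0.205847i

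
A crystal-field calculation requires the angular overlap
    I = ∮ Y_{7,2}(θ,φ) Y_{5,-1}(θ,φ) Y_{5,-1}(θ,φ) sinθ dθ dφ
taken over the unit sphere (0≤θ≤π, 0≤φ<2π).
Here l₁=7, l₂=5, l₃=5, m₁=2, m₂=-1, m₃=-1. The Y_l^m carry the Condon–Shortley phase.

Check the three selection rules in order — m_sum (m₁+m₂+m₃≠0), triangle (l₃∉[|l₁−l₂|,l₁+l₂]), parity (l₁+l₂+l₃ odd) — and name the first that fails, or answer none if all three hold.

azimuthal sum: 2 − 1 − 1 = 0  ✓
2 ≤ 5 ≤ 12 (triangle on l)  ✓
L = 7 + 5 + 5 = 17 (odd)  ✗

parity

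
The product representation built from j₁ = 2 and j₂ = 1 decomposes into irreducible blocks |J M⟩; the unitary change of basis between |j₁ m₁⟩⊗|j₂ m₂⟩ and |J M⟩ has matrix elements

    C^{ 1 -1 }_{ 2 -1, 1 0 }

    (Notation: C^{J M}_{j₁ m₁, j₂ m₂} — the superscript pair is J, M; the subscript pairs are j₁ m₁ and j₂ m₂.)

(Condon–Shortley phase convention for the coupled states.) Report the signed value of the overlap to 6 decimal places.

triangle: 2!*2!*0!/5! = 4/120
(j±m)!: 1!*3!*1!*1!*0!*2! = 12
prefactor² = (2J+1)*Δ*N² = 6/5
  k=1: −1/(1!*1!*2!*0!*0!*0!) = -1/2
Σ = -1/2  ⇒  CG² = 6/5*(-1/2)² = 3/10
CG = −√(3/10) = -0.547723

-0.547723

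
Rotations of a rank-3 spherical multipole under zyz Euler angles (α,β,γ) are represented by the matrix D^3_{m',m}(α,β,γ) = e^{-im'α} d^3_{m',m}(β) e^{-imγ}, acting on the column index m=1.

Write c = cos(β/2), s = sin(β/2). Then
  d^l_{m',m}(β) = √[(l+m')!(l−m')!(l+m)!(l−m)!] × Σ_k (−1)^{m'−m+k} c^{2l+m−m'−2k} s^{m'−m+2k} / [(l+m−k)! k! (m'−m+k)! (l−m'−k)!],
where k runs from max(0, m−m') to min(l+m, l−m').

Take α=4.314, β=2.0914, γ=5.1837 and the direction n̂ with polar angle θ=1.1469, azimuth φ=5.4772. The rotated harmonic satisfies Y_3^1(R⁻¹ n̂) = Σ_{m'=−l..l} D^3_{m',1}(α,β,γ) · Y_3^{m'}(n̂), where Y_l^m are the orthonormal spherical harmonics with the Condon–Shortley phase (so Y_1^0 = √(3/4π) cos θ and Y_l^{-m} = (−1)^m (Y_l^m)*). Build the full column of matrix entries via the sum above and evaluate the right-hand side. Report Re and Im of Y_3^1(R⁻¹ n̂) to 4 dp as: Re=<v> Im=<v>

Re=-0.3007 Im=-0.0298

Need the full column D^3_{m',1} for m'=−3..3 at α=4.3140, β=2.0914, γ=5.1837.
cos(β/2)=0.501296, sin(β/2)=0.865276
d^3_{-3,1}: single k=4 term ⇒ +0.545573;  D = +0.052122+0.543077i
d^3_{-2,1}: k∈[3..4] ⇒ +0.516151 -0.768895 = -0.252744;  D = +0.241252+0.075344i
d^3_{-1,1}: k∈[2..4] ⇒ +0.283686 -1.126930 +0.419688 = -0.423556;  D = -0.273217+0.323654i
d^3_{0,1}: k∈[1..3] ⇒ +0.094889 -0.848123 +0.842282 = +0.089048;  D = +0.040433+0.079340i
d^3_{1,1}: k∈[0..2] ⇒ +0.015870 -0.378248 +0.845198 = +0.482819;  D = -0.481536+0.035177i
d^3_{2,1}: k∈[0..1] ⇒ -0.086622 +0.516151 = +0.429530;  D = +0.137343-0.406980i
d^3_{3,1}: single k=0 term ⇒ +0.183119;  D = +0.137203+0.121276i
Y_3^{m'}(θ=1.1469,φ=5.4772) and Σ D·Y over m':
  (+0.0521+0.5431i)·(-0.2368+0.2092i)  (+0.2413+0.0753i)·(-0.0144+0.3489i)  (-0.2732+0.3237i)·(-0.0314-0.0328i)  (+0.0404+0.0793i)·(-0.3306+0.0000i)  (-0.4815+0.0352i)·(+0.0314-0.0328i)  (+0.1373-0.4070i)·(-0.0144-0.3489i)  (+0.1372+0.1213i)·(+0.2368+0.2092i)
Y_3^1(R⁻¹ n̂) = -0.300749-0.029821i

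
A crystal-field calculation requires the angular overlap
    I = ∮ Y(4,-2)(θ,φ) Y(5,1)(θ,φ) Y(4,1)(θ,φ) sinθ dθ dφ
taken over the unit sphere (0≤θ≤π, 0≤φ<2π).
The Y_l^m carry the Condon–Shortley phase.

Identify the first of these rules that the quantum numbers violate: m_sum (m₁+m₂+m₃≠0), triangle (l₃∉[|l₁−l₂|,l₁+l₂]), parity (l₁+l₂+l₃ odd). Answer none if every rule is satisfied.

Σmᵢ = 0  ✓
l₃∈[|l₁−l₂|,l₁+l₂]=[1,9], have l₃=4  ✓
Σlᵢ = 13 ⇒ odd  ✗

parity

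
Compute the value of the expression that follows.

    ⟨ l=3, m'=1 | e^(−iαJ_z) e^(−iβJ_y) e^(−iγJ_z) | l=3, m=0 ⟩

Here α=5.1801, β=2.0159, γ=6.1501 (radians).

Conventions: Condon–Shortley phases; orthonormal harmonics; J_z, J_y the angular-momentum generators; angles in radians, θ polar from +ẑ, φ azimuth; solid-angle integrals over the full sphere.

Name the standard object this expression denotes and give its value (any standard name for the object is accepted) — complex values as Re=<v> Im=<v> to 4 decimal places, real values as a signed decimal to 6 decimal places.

This is a Wigner D-matrix element — the rotation-matrix element ⟨l m'| R(α,β,γ) |l m⟩ in the angular-momentum basis.
D^3_{1,0}(5.1801,2.0159,6.1501) = e^{-i·1·5.1801}·d^3_{1,0}(2.0159)·e^{-i·0·6.1501}. Compute d first:
Half-angle: c=0.533596, s=0.845740. N=√(24·2·6·6)=41.569219
k∈{0,1,2} keeps every argument non-negative
  k=0: (−1)^1·41.5692/(12)·0.5336^5·0.8457^1 = -0.126733
  k=1: (−1)^2·41.5692/(4)·0.5336^3·0.8457^3 = +0.955122
  k=2: (−1)^3·41.5692/(12)·0.5336^1·0.8457^5 = -0.799810
d^3_{1,0}(2.0159) = -0.126733 +0.955122 -0.799810 = +0.028580
Attach z-rotation phases: D = e^{-i(1)(5.1801)}·(+0.028580)·e^{-i(0)(6.1501)} = +0.012885+0.025510i

Wigner D-matrix element, Re=0.0129 Im=0.0255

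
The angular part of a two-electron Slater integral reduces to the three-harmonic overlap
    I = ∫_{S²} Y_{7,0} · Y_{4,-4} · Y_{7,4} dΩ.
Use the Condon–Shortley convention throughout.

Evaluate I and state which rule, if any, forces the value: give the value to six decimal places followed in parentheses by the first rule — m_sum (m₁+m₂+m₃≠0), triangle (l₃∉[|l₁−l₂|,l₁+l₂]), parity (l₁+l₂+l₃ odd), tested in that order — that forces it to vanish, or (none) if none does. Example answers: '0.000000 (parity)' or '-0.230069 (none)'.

0.148272 (none)

Rules hold: Σm=0, L=18 even, 3≤7≤11.
N = 15·9·15 = 2025
Δ = 4!·10!·4!/19! = 1/58198140
Racah Σ t=0..4: t=0:+1/17418240 t=1:−1/622080 t=2:+1/230400 t=3:−1/622080 t=4:+1/17418240 = 1/806400
⇒ 3j(7 4 7; 0 0 0)² = 2268/230945, sgn -1
Racah Σ t=0..0: t=0:+1/17418240 = 1/17418240
⇒ 3j(7 4 7; 0 -4 4)² = 175/12597, sgn -1
4πI² = N·(3j₀)²·(3jₘ)² = 53581500/193947611
I = +1·√(0.276268/4π) = 0.14827239
No selection rule forces the value: the integral is nonzero (none).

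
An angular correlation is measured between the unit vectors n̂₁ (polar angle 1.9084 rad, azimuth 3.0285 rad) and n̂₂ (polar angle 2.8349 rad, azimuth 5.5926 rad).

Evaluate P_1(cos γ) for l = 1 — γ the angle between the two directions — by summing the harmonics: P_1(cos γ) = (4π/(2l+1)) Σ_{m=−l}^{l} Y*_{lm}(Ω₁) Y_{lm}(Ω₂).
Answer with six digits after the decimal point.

Addition theorem: P_1(cos γ) = (4π/3) Σ_m Y*_{lm}(Ω₁) Y_{lm}(Ω₂), m = −1…1:
  term(m=-1) = (-0.028489, -0.018563)   from Y*(Ω₁)=(-0.323909, 0.036789), Y(Ω₂)=(0.080408, 0.066442)
  term(m=+0) = (0.075385, 0.000000)   from Y*(Ω₁)=(-0.161838, -0.000000), Y(Ω₂)=(-0.465803, 0.000000)
  term(m=+1) = (-0.028489, 0.018563)   from Y*(Ω₁)=(0.323909, 0.036789), Y(Ω₂)=(-0.080408, 0.066442)
Accumulated sum (0.018407, 0.000000); after 4π/(2l+1) scaling, (0.077101, 0.000000) ⇒ P_1 = 0.077101

0.077101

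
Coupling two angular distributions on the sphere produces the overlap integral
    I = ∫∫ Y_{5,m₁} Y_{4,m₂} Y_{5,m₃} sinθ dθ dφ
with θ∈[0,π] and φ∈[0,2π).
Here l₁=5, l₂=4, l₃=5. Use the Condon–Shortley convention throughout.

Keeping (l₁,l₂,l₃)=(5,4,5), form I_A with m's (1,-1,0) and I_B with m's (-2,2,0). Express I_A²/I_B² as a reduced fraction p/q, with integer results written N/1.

2/7

Same 5,4,5: normalisation and zero-m 3j drop out of the ratio.
A: Δ: 4! 6! 4! / 15! → 1/3153150; sum: t=0:+1/6912 t=1:−1/864 t=2:+1/1152 t=3:−1/17280 = -7/34560; 3j²(5 4 5; 1 -1 0) = Δ·Π!·Σ² = 1/429  (sign +1)
B: Δ: 4! 6! 4! / 15! → 1/3153150; sum: t=2:+1/11520 t=3:−1/1728 t=4:+1/3456 = -7/34560; 3j²(5 4 5; -2 2 0) = Δ·Π!·Σ² = 7/858  (sign +1)
I_A²/I_B² = (1/429)/(7/858) = 2/7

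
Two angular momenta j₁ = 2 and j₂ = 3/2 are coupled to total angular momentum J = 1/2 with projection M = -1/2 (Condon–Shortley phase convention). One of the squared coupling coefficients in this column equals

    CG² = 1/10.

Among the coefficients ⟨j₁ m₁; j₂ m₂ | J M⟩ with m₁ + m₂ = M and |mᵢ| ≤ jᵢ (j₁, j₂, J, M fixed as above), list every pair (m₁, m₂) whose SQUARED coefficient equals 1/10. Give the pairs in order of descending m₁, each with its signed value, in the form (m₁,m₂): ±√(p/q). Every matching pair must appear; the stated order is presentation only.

Admissible pairs with m₁+m₂ = M = -1/2: (-2,3/2), (-1,1/2), (0,-1/2), (1,-3/2)
  (m₁,m₂)=(1,-3/2): CG² = 1/10, CG = +√(1/10)   ← matches the target
  (m₁,m₂)=(0,-1/2): CG² = 1/5, CG = −√(1/5)
  (m₁,m₂)=(-1,1/2): CG² = 3/10, CG = +√(3/10)
  (m₁,m₂)=(-2,3/2): CG² = 2/5, CG = −√(2/5)
Pairs with CG² = 1/10: (1,-3/2): +√(1/10)

(1,-3/2): +√(1/10)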